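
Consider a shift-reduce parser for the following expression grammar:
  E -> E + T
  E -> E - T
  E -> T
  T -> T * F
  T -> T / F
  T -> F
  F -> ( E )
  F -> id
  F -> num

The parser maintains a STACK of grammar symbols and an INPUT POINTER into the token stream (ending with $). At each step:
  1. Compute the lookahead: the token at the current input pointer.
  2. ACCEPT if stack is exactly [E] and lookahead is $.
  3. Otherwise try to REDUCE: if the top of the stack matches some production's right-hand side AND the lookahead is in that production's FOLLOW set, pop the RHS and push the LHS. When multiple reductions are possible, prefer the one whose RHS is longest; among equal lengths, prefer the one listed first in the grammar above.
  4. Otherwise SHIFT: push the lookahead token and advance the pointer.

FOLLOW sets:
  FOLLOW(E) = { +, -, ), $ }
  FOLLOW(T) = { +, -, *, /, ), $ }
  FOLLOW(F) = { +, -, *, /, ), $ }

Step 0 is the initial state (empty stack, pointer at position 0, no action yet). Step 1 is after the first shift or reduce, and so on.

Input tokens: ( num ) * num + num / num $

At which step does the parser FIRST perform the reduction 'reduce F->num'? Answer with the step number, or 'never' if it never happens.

Answer: 3

Derivation:
Step 1: shift (. Stack=[(] ptr=1 lookahead=num remaining=[num ) * num + num / num $]
Step 2: shift num. Stack=[( num] ptr=2 lookahead=) remaining=[) * num + num / num $]
Step 3: reduce F->num. Stack=[( F] ptr=2 lookahead=) remaining=[) * num + num / num $]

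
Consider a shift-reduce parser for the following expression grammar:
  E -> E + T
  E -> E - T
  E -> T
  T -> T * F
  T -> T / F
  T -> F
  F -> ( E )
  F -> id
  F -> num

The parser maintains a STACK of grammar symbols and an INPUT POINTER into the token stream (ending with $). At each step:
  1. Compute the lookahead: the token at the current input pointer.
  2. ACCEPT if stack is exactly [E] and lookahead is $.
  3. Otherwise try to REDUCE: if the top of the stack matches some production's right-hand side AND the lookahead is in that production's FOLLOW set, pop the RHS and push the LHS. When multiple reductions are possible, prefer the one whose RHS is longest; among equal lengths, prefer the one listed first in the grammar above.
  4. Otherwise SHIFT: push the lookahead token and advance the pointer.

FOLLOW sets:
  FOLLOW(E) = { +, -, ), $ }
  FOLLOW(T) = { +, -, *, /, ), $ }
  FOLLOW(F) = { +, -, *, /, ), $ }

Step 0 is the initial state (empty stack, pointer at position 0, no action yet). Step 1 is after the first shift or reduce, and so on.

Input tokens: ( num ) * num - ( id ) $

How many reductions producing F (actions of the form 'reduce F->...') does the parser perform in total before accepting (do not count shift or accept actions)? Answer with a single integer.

Answer: 5

Derivation:
Step 1: shift (. Stack=[(] ptr=1 lookahead=num remaining=[num ) * num - ( id ) $]
Step 2: shift num. Stack=[( num] ptr=2 lookahead=) remaining=[) * num - ( id ) $]
Step 3: reduce F->num. Stack=[( F] ptr=2 lookahead=) remaining=[) * num - ( id ) $]
Step 4: reduce T->F. Stack=[( T] ptr=2 lookahead=) remaining=[) * num - ( id ) $]
Step 5: reduce E->T. Stack=[( E] ptr=2 lookahead=) remaining=[) * num - ( id ) $]
Step 6: shift ). Stack=[( E )] ptr=3 lookahead=* remaining=[* num - ( id ) $]
Step 7: reduce F->( E ). Stack=[F] ptr=3 lookahead=* remaining=[* num - ( id ) $]
Step 8: reduce T->F. Stack=[T] ptr=3 lookahead=* remaining=[* num - ( id ) $]
Step 9: shift *. Stack=[T *] ptr=4 lookahead=num remaining=[num - ( id ) $]
Step 10: shift num. Stack=[T * num] ptr=5 lookahead=- remaining=[- ( id ) $]
Step 11: reduce F->num. Stack=[T * F] ptr=5 lookahead=- remaining=[- ( id ) $]
Step 12: reduce T->T * F. Stack=[T] ptr=5 lookahead=- remaining=[- ( id ) $]
Step 13: reduce E->T. Stack=[E] ptr=5 lookahead=- remaining=[- ( id ) $]
Step 14: shift -. Stack=[E -] ptr=6 lookahead=( remaining=[( id ) $]
Step 15: shift (. Stack=[E - (] ptr=7 lookahead=id remaining=[id ) $]
Step 16: shift id. Stack=[E - ( id] ptr=8 lookahead=) remaining=[) $]
Step 17: reduce F->id. Stack=[E - ( F] ptr=8 lookahead=) remaining=[) $]
Step 18: reduce T->F. Stack=[E - ( T] ptr=8 lookahead=) remaining=[) $]
Step 19: reduce E->T. Stack=[E - ( E] ptr=8 lookahead=) remaining=[) $]
Step 20: shift ). Stack=[E - ( E )] ptr=9 lookahead=$ remaining=[$]
Step 21: reduce F->( E ). Stack=[E - F] ptr=9 lookahead=$ remaining=[$]
Step 22: reduce T->F. Stack=[E - T] ptr=9 lookahead=$ remaining=[$]
Step 23: reduce E->E - T. Stack=[E] ptr=9 lookahead=$ remaining=[$]
Step 24: accept. Stack=[E] ptr=9 lookahead=$ remaining=[$]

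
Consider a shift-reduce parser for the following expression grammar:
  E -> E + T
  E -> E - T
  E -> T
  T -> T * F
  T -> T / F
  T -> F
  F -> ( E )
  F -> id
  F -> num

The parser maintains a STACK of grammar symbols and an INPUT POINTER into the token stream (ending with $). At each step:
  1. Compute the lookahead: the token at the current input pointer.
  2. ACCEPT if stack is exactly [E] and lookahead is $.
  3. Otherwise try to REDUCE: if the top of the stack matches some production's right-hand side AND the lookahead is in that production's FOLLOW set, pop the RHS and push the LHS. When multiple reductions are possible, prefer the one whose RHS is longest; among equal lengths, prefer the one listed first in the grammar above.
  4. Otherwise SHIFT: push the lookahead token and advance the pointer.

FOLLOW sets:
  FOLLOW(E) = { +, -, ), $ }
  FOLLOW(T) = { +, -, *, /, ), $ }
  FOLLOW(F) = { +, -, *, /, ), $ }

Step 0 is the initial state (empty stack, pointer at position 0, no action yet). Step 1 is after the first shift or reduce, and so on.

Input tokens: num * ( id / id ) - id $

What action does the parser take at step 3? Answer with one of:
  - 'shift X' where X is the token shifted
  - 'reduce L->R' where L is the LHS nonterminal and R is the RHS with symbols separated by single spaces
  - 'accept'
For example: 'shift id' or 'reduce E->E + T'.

Answer: reduce T->F

Derivation:
Step 1: shift num. Stack=[num] ptr=1 lookahead=* remaining=[* ( id / id ) - id $]
Step 2: reduce F->num. Stack=[F] ptr=1 lookahead=* remaining=[* ( id / id ) - id $]
Step 3: reduce T->F. Stack=[T] ptr=1 lookahead=* remaining=[* ( id / id ) - id $]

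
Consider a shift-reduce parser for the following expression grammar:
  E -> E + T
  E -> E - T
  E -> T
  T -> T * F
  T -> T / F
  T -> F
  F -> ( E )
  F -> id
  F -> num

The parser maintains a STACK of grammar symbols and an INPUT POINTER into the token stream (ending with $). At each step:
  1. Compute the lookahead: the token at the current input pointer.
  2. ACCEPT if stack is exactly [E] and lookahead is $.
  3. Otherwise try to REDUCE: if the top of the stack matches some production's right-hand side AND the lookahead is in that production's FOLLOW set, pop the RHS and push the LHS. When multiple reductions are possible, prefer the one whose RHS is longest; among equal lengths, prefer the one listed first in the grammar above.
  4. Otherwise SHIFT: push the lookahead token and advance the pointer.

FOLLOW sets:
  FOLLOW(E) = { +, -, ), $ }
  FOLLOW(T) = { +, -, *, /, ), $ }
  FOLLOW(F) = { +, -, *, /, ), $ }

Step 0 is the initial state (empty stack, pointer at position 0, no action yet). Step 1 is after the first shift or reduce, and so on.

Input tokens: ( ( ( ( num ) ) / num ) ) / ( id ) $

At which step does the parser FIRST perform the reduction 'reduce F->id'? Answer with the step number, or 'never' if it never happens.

Step 1: shift (. Stack=[(] ptr=1 lookahead=( remaining=[( ( ( num ) ) / num ) ) / ( id ) $]
Step 2: shift (. Stack=[( (] ptr=2 lookahead=( remaining=[( ( num ) ) / num ) ) / ( id ) $]
Step 3: shift (. Stack=[( ( (] ptr=3 lookahead=( remaining=[( num ) ) / num ) ) / ( id ) $]
Step 4: shift (. Stack=[( ( ( (] ptr=4 lookahead=num remaining=[num ) ) / num ) ) / ( id ) $]
Step 5: shift num. Stack=[( ( ( ( num] ptr=5 lookahead=) remaining=[) ) / num ) ) / ( id ) $]
Step 6: reduce F->num. Stack=[( ( ( ( F] ptr=5 lookahead=) remaining=[) ) / num ) ) / ( id ) $]
Step 7: reduce T->F. Stack=[( ( ( ( T] ptr=5 lookahead=) remaining=[) ) / num ) ) / ( id ) $]
Step 8: reduce E->T. Stack=[( ( ( ( E] ptr=5 lookahead=) remaining=[) ) / num ) ) / ( id ) $]
Step 9: shift ). Stack=[( ( ( ( E )] ptr=6 lookahead=) remaining=[) / num ) ) / ( id ) $]
Step 10: reduce F->( E ). Stack=[( ( ( F] ptr=6 lookahead=) remaining=[) / num ) ) / ( id ) $]
Step 11: reduce T->F. Stack=[( ( ( T] ptr=6 lookahead=) remaining=[) / num ) ) / ( id ) $]
Step 12: reduce E->T. Stack=[( ( ( E] ptr=6 lookahead=) remaining=[) / num ) ) / ( id ) $]
Step 13: shift ). Stack=[( ( ( E )] ptr=7 lookahead=/ remaining=[/ num ) ) / ( id ) $]
Step 14: reduce F->( E ). Stack=[( ( F] ptr=7 lookahead=/ remaining=[/ num ) ) / ( id ) $]
Step 15: reduce T->F. Stack=[( ( T] ptr=7 lookahead=/ remaining=[/ num ) ) / ( id ) $]
Step 16: shift /. Stack=[( ( T /] ptr=8 lookahead=num remaining=[num ) ) / ( id ) $]
Step 17: shift num. Stack=[( ( T / num] ptr=9 lookahead=) remaining=[) ) / ( id ) $]
Step 18: reduce F->num. Stack=[( ( T / F] ptr=9 lookahead=) remaining=[) ) / ( id ) $]
Step 19: reduce T->T / F. Stack=[( ( T] ptr=9 lookahead=) remaining=[) ) / ( id ) $]
Step 20: reduce E->T. Stack=[( ( E] ptr=9 lookahead=) remaining=[) ) / ( id ) $]
Step 21: shift ). Stack=[( ( E )] ptr=10 lookahead=) remaining=[) / ( id ) $]
Step 22: reduce F->( E ). Stack=[( F] ptr=10 lookahead=) remaining=[) / ( id ) $]
Step 23: reduce T->F. Stack=[( T] ptr=10 lookahead=) remaining=[) / ( id ) $]
Step 24: reduce E->T. Stack=[( E] ptr=10 lookahead=) remaining=[) / ( id ) $]
Step 25: shift ). Stack=[( E )] ptr=11 lookahead=/ remaining=[/ ( id ) $]
Step 26: reduce F->( E ). Stack=[F] ptr=11 lookahead=/ remaining=[/ ( id ) $]
Step 27: reduce T->F. Stack=[T] ptr=11 lookahead=/ remaining=[/ ( id ) $]
Step 28: shift /. Stack=[T /] ptr=12 lookahead=( remaining=[( id ) $]
Step 29: shift (. Stack=[T / (] ptr=13 lookahead=id remaining=[id ) $]
Step 30: shift id. Stack=[T / ( id] ptr=14 lookahead=) remaining=[) $]
Step 31: reduce F->id. Stack=[T / ( F] ptr=14 lookahead=) remaining=[) $]

Answer: 31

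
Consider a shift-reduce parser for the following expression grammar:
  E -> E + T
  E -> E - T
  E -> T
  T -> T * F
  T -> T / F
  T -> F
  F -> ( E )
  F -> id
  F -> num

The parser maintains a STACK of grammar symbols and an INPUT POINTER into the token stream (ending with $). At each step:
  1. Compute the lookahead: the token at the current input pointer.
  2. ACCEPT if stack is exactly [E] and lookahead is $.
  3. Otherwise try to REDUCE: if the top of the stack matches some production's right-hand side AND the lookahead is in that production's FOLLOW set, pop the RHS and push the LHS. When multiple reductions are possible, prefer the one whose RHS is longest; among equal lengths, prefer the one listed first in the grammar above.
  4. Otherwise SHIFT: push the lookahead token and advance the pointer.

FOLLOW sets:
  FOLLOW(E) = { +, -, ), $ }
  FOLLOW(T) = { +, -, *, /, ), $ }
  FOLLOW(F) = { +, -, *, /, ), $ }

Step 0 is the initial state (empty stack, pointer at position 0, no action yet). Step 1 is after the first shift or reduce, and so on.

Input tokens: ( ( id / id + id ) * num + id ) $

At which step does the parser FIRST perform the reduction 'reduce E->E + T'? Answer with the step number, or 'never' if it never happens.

Answer: 15

Derivation:
Step 1: shift (. Stack=[(] ptr=1 lookahead=( remaining=[( id / id + id ) * num + id ) $]
Step 2: shift (. Stack=[( (] ptr=2 lookahead=id remaining=[id / id + id ) * num + id ) $]
Step 3: shift id. Stack=[( ( id] ptr=3 lookahead=/ remaining=[/ id + id ) * num + id ) $]
Step 4: reduce F->id. Stack=[( ( F] ptr=3 lookahead=/ remaining=[/ id + id ) * num + id ) $]
Step 5: reduce T->F. Stack=[( ( T] ptr=3 lookahead=/ remaining=[/ id + id ) * num + id ) $]
Step 6: shift /. Stack=[( ( T /] ptr=4 lookahead=id remaining=[id + id ) * num + id ) $]
Step 7: shift id. Stack=[( ( T / id] ptr=5 lookahead=+ remaining=[+ id ) * num + id ) $]
Step 8: reduce F->id. Stack=[( ( T / F] ptr=5 lookahead=+ remaining=[+ id ) * num + id ) $]
Step 9: reduce T->T / F. Stack=[( ( T] ptr=5 lookahead=+ remaining=[+ id ) * num + id ) $]
Step 10: reduce E->T. Stack=[( ( E] ptr=5 lookahead=+ remaining=[+ id ) * num + id ) $]
Step 11: shift +. Stack=[( ( E +] ptr=6 lookahead=id remaining=[id ) * num + id ) $]
Step 12: shift id. Stack=[( ( E + id] ptr=7 lookahead=) remaining=[) * num + id ) $]
Step 13: reduce F->id. Stack=[( ( E + F] ptr=7 lookahead=) remaining=[) * num + id ) $]
Step 14: reduce T->F. Stack=[( ( E + T] ptr=7 lookahead=) remaining=[) * num + id ) $]
Step 15: reduce E->E + T. Stack=[( ( E] ptr=7 lookahead=) remaining=[) * num + id ) $]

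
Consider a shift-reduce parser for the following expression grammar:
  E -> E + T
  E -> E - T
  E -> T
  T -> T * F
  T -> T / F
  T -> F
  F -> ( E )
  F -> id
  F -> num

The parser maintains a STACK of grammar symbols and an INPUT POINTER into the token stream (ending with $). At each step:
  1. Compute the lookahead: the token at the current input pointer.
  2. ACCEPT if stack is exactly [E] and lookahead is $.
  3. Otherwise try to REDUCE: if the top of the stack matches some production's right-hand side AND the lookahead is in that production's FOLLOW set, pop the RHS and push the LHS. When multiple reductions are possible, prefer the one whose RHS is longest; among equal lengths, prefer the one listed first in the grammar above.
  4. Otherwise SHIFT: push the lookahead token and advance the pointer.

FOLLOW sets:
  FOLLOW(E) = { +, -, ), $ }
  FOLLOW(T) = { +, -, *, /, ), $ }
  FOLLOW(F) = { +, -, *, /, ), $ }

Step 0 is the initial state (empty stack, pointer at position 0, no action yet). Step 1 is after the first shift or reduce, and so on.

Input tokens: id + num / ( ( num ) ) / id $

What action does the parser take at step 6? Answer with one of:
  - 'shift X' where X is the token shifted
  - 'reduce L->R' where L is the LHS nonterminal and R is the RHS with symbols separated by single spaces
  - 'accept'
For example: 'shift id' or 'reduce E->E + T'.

Answer: shift num

Derivation:
Step 1: shift id. Stack=[id] ptr=1 lookahead=+ remaining=[+ num / ( ( num ) ) / id $]
Step 2: reduce F->id. Stack=[F] ptr=1 lookahead=+ remaining=[+ num / ( ( num ) ) / id $]
Step 3: reduce T->F. Stack=[T] ptr=1 lookahead=+ remaining=[+ num / ( ( num ) ) / id $]
Step 4: reduce E->T. Stack=[E] ptr=1 lookahead=+ remaining=[+ num / ( ( num ) ) / id $]
Step 5: shift +. Stack=[E +] ptr=2 lookahead=num remaining=[num / ( ( num ) ) / id $]
Step 6: shift num. Stack=[E + num] ptr=3 lookahead=/ remaining=[/ ( ( num ) ) / id $]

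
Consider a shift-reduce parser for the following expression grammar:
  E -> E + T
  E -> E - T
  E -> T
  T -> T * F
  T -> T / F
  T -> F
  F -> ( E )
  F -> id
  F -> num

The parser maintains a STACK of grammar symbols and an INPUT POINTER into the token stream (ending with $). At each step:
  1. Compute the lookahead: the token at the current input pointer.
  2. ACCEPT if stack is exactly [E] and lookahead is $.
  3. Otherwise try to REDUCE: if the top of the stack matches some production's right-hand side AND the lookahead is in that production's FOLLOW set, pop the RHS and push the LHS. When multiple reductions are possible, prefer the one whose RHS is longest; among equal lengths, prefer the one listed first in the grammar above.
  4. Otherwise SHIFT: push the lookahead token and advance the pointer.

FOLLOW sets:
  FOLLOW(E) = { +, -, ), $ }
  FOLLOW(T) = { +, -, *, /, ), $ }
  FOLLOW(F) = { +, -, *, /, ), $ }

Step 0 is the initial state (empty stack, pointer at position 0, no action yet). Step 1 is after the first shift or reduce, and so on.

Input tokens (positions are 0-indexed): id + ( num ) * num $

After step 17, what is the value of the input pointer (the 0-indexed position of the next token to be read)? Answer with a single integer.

Answer: 7

Derivation:
Step 1: shift id. Stack=[id] ptr=1 lookahead=+ remaining=[+ ( num ) * num $]
Step 2: reduce F->id. Stack=[F] ptr=1 lookahead=+ remaining=[+ ( num ) * num $]
Step 3: reduce T->F. Stack=[T] ptr=1 lookahead=+ remaining=[+ ( num ) * num $]
Step 4: reduce E->T. Stack=[E] ptr=1 lookahead=+ remaining=[+ ( num ) * num $]
Step 5: shift +. Stack=[E +] ptr=2 lookahead=( remaining=[( num ) * num $]
Step 6: shift (. Stack=[E + (] ptr=3 lookahead=num remaining=[num ) * num $]
Step 7: shift num. Stack=[E + ( num] ptr=4 lookahead=) remaining=[) * num $]
Step 8: reduce F->num. Stack=[E + ( F] ptr=4 lookahead=) remaining=[) * num $]
Step 9: reduce T->F. Stack=[E + ( T] ptr=4 lookahead=) remaining=[) * num $]
Step 10: reduce E->T. Stack=[E + ( E] ptr=4 lookahead=) remaining=[) * num $]
Step 11: shift ). Stack=[E + ( E )] ptr=5 lookahead=* remaining=[* num $]
Step 12: reduce F->( E ). Stack=[E + F] ptr=5 lookahead=* remaining=[* num $]
Step 13: reduce T->F. Stack=[E + T] ptr=5 lookahead=* remaining=[* num $]
Step 14: shift *. Stack=[E + T *] ptr=6 lookahead=num remaining=[num $]
Step 15: shift num. Stack=[E + T * num] ptr=7 lookahead=$ remaining=[$]
Step 16: reduce F->num. Stack=[E + T * F] ptr=7 lookahead=$ remaining=[$]
Step 17: reduce T->T * F. Stack=[E + T] ptr=7 lookahead=$ remaining=[$]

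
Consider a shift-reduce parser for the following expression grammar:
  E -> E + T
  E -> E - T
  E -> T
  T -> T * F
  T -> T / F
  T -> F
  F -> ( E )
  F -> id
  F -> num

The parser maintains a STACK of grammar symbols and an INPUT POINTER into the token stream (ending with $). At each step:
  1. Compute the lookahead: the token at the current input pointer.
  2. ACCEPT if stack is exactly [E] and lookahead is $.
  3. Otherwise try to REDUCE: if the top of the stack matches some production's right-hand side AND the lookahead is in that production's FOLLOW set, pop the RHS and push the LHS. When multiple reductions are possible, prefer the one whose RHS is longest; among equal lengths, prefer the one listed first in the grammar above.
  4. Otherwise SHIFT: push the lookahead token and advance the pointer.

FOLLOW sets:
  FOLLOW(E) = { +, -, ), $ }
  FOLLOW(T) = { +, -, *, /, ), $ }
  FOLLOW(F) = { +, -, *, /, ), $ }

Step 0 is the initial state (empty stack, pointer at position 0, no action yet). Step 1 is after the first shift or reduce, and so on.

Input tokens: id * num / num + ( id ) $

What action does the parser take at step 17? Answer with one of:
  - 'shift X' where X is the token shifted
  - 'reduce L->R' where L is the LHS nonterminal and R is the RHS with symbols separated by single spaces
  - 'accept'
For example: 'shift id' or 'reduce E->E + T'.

Answer: reduce T->F

Derivation:
Step 1: shift id. Stack=[id] ptr=1 lookahead=* remaining=[* num / num + ( id ) $]
Step 2: reduce F->id. Stack=[F] ptr=1 lookahead=* remaining=[* num / num + ( id ) $]
Step 3: reduce T->F. Stack=[T] ptr=1 lookahead=* remaining=[* num / num + ( id ) $]
Step 4: shift *. Stack=[T *] ptr=2 lookahead=num remaining=[num / num + ( id ) $]
Step 5: shift num. Stack=[T * num] ptr=3 lookahead=/ remaining=[/ num + ( id ) $]
Step 6: reduce F->num. Stack=[T * F] ptr=3 lookahead=/ remaining=[/ num + ( id ) $]
Step 7: reduce T->T * F. Stack=[T] ptr=3 lookahead=/ remaining=[/ num + ( id ) $]
Step 8: shift /. Stack=[T /] ptr=4 lookahead=num remaining=[num + ( id ) $]
Step 9: shift num. Stack=[T / num] ptr=5 lookahead=+ remaining=[+ ( id ) $]
Step 10: reduce F->num. Stack=[T / F] ptr=5 lookahead=+ remaining=[+ ( id ) $]
Step 11: reduce T->T / F. Stack=[T] ptr=5 lookahead=+ remaining=[+ ( id ) $]
Step 12: reduce E->T. Stack=[E] ptr=5 lookahead=+ remaining=[+ ( id ) $]
Step 13: shift +. Stack=[E +] ptr=6 lookahead=( remaining=[( id ) $]
Step 14: shift (. Stack=[E + (] ptr=7 lookahead=id remaining=[id ) $]
Step 15: shift id. Stack=[E + ( id] ptr=8 lookahead=) remaining=[) $]
Step 16: reduce F->id. Stack=[E + ( F] ptr=8 lookahead=) remaining=[) $]
Step 17: reduce T->F. Stack=[E + ( T] ptr=8 lookahead=) remaining=[) $]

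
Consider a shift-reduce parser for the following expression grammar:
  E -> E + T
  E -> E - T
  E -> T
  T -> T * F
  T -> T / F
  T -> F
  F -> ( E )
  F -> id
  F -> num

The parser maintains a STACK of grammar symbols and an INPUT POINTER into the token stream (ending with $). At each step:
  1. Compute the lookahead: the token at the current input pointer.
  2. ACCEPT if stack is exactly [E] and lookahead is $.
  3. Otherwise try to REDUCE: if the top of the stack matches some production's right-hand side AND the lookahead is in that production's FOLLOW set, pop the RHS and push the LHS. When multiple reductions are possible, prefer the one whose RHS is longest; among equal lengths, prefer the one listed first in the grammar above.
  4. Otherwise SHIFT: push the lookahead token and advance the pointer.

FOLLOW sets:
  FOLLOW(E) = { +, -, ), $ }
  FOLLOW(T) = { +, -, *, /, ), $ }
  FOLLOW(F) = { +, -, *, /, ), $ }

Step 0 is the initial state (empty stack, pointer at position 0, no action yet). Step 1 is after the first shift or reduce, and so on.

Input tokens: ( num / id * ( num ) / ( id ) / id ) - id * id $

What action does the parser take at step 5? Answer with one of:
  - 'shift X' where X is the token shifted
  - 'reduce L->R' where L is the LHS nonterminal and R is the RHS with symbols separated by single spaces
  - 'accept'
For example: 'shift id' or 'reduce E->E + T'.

Step 1: shift (. Stack=[(] ptr=1 lookahead=num remaining=[num / id * ( num ) / ( id ) / id ) - id * id $]
Step 2: shift num. Stack=[( num] ptr=2 lookahead=/ remaining=[/ id * ( num ) / ( id ) / id ) - id * id $]
Step 3: reduce F->num. Stack=[( F] ptr=2 lookahead=/ remaining=[/ id * ( num ) / ( id ) / id ) - id * id $]
Step 4: reduce T->F. Stack=[( T] ptr=2 lookahead=/ remaining=[/ id * ( num ) / ( id ) / id ) - id * id $]
Step 5: shift /. Stack=[( T /] ptr=3 lookahead=id remaining=[id * ( num ) / ( id ) / id ) - id * id $]

Answer: shift /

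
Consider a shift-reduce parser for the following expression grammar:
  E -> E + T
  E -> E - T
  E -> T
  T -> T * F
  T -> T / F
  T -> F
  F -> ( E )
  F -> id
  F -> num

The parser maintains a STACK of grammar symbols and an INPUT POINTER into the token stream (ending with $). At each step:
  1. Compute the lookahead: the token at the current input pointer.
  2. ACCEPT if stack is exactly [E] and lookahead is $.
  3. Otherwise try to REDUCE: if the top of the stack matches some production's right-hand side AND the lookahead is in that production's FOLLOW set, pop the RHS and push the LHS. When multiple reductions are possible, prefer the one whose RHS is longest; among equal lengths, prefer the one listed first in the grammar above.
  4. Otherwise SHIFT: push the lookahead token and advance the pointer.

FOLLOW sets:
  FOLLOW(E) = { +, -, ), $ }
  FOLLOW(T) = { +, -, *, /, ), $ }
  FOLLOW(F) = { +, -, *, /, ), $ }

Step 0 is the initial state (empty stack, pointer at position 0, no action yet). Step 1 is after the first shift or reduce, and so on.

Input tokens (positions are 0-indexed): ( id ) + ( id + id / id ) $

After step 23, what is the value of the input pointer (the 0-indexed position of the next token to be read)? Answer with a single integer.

Answer: 10

Derivation:
Step 1: shift (. Stack=[(] ptr=1 lookahead=id remaining=[id ) + ( id + id / id ) $]
Step 2: shift id. Stack=[( id] ptr=2 lookahead=) remaining=[) + ( id + id / id ) $]
Step 3: reduce F->id. Stack=[( F] ptr=2 lookahead=) remaining=[) + ( id + id / id ) $]
Step 4: reduce T->F. Stack=[( T] ptr=2 lookahead=) remaining=[) + ( id + id / id ) $]
Step 5: reduce E->T. Stack=[( E] ptr=2 lookahead=) remaining=[) + ( id + id / id ) $]
Step 6: shift ). Stack=[( E )] ptr=3 lookahead=+ remaining=[+ ( id + id / id ) $]
Step 7: reduce F->( E ). Stack=[F] ptr=3 lookahead=+ remaining=[+ ( id + id / id ) $]
Step 8: reduce T->F. Stack=[T] ptr=3 lookahead=+ remaining=[+ ( id + id / id ) $]
Step 9: reduce E->T. Stack=[E] ptr=3 lookahead=+ remaining=[+ ( id + id / id ) $]
Step 10: shift +. Stack=[E +] ptr=4 lookahead=( remaining=[( id + id / id ) $]
Step 11: shift (. Stack=[E + (] ptr=5 lookahead=id remaining=[id + id / id ) $]
Step 12: shift id. Stack=[E + ( id] ptr=6 lookahead=+ remaining=[+ id / id ) $]
Step 13: reduce F->id. Stack=[E + ( F] ptr=6 lookahead=+ remaining=[+ id / id ) $]
Step 14: reduce T->F. Stack=[E + ( T] ptr=6 lookahead=+ remaining=[+ id / id ) $]
Step 15: reduce E->T. Stack=[E + ( E] ptr=6 lookahead=+ remaining=[+ id / id ) $]
Step 16: shift +. Stack=[E + ( E +] ptr=7 lookahead=id remaining=[id / id ) $]
Step 17: shift id. Stack=[E + ( E + id] ptr=8 lookahead=/ remaining=[/ id ) $]
Step 18: reduce F->id. Stack=[E + ( E + F] ptr=8 lookahead=/ remaining=[/ id ) $]
Step 19: reduce T->F. Stack=[E + ( E + T] ptr=8 lookahead=/ remaining=[/ id ) $]
Step 20: shift /. Stack=[E + ( E + T /] ptr=9 lookahead=id remaining=[id ) $]
Step 21: shift id. Stack=[E + ( E + T / id] ptr=10 lookahead=) remaining=[) $]
Step 22: reduce F->id. Stack=[E + ( E + T / F] ptr=10 lookahead=) remaining=[) $]
Step 23: reduce T->T / F. Stack=[E + ( E + T] ptr=10 lookahead=) remaining=[) $]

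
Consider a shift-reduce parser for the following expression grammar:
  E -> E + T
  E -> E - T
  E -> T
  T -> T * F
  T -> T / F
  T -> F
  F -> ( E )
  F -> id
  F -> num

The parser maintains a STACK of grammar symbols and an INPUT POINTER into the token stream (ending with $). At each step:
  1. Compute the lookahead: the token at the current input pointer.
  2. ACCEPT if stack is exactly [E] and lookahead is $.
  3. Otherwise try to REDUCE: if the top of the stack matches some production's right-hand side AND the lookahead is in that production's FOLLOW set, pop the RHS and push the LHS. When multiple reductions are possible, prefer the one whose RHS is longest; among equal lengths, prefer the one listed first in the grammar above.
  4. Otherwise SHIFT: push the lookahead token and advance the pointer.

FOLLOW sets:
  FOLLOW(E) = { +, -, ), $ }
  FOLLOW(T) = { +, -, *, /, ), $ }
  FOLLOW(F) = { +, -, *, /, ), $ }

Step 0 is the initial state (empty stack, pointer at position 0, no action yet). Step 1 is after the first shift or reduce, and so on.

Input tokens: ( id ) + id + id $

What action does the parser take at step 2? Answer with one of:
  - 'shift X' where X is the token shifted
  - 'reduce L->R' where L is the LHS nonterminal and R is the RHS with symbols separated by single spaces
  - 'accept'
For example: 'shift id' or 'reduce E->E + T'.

Step 1: shift (. Stack=[(] ptr=1 lookahead=id remaining=[id ) + id + id $]
Step 2: shift id. Stack=[( id] ptr=2 lookahead=) remaining=[) + id + id $]

Answer: shift id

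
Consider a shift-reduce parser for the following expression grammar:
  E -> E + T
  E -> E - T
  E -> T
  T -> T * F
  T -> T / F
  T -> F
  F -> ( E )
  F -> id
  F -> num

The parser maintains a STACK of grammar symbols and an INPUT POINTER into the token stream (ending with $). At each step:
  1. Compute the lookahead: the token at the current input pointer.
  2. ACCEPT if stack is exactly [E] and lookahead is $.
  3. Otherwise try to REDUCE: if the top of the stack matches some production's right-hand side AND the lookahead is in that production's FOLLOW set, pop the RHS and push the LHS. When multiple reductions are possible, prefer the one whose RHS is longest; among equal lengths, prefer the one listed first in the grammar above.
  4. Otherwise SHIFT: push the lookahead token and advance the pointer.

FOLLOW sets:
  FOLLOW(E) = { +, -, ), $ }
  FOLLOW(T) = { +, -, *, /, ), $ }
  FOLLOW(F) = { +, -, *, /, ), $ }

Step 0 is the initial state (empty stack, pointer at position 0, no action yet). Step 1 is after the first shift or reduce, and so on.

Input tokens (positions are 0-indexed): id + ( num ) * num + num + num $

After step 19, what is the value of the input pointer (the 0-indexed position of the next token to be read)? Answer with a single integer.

Step 1: shift id. Stack=[id] ptr=1 lookahead=+ remaining=[+ ( num ) * num + num + num $]
Step 2: reduce F->id. Stack=[F] ptr=1 lookahead=+ remaining=[+ ( num ) * num + num + num $]
Step 3: reduce T->F. Stack=[T] ptr=1 lookahead=+ remaining=[+ ( num ) * num + num + num $]
Step 4: reduce E->T. Stack=[E] ptr=1 lookahead=+ remaining=[+ ( num ) * num + num + num $]
Step 5: shift +. Stack=[E +] ptr=2 lookahead=( remaining=[( num ) * num + num + num $]
Step 6: shift (. Stack=[E + (] ptr=3 lookahead=num remaining=[num ) * num + num + num $]
Step 7: shift num. Stack=[E + ( num] ptr=4 lookahead=) remaining=[) * num + num + num $]
Step 8: reduce F->num. Stack=[E + ( F] ptr=4 lookahead=) remaining=[) * num + num + num $]
Step 9: reduce T->F. Stack=[E + ( T] ptr=4 lookahead=) remaining=[) * num + num + num $]
Step 10: reduce E->T. Stack=[E + ( E] ptr=4 lookahead=) remaining=[) * num + num + num $]
Step 11: shift ). Stack=[E + ( E )] ptr=5 lookahead=* remaining=[* num + num + num $]
Step 12: reduce F->( E ). Stack=[E + F] ptr=5 lookahead=* remaining=[* num + num + num $]
Step 13: reduce T->F. Stack=[E + T] ptr=5 lookahead=* remaining=[* num + num + num $]
Step 14: shift *. Stack=[E + T *] ptr=6 lookahead=num remaining=[num + num + num $]
Step 15: shift num. Stack=[E + T * num] ptr=7 lookahead=+ remaining=[+ num + num $]
Step 16: reduce F->num. Stack=[E + T * F] ptr=7 lookahead=+ remaining=[+ num + num $]
Step 17: reduce T->T * F. Stack=[E + T] ptr=7 lookahead=+ remaining=[+ num + num $]
Step 18: reduce E->E + T. Stack=[E] ptr=7 lookahead=+ remaining=[+ num + num $]
Step 19: shift +. Stack=[E +] ptr=8 lookahead=num remaining=[num + num $]

Answer: 8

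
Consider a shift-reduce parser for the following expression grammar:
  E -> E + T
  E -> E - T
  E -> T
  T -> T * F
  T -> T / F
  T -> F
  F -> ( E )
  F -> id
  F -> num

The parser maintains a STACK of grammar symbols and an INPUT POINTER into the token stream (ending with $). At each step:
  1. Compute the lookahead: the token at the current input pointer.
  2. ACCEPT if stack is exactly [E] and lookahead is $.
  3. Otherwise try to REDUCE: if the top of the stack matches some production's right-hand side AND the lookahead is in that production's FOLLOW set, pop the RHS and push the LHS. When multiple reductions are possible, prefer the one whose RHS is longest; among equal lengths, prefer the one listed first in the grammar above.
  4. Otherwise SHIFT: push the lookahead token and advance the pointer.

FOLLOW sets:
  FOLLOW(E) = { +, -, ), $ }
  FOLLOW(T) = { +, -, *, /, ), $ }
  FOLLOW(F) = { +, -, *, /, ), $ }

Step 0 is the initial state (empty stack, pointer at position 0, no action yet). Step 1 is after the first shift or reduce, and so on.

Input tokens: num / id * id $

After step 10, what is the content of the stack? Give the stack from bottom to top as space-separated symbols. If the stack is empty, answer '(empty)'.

Step 1: shift num. Stack=[num] ptr=1 lookahead=/ remaining=[/ id * id $]
Step 2: reduce F->num. Stack=[F] ptr=1 lookahead=/ remaining=[/ id * id $]
Step 3: reduce T->F. Stack=[T] ptr=1 lookahead=/ remaining=[/ id * id $]
Step 4: shift /. Stack=[T /] ptr=2 lookahead=id remaining=[id * id $]
Step 5: shift id. Stack=[T / id] ptr=3 lookahead=* remaining=[* id $]
Step 6: reduce F->id. Stack=[T / F] ptr=3 lookahead=* remaining=[* id $]
Step 7: reduce T->T / F. Stack=[T] ptr=3 lookahead=* remaining=[* id $]
Step 8: shift *. Stack=[T *] ptr=4 lookahead=id remaining=[id $]
Step 9: shift id. Stack=[T * id] ptr=5 lookahead=$ remaining=[$]
Step 10: reduce F->id. Stack=[T * F] ptr=5 lookahead=$ remaining=[$]

Answer: T * F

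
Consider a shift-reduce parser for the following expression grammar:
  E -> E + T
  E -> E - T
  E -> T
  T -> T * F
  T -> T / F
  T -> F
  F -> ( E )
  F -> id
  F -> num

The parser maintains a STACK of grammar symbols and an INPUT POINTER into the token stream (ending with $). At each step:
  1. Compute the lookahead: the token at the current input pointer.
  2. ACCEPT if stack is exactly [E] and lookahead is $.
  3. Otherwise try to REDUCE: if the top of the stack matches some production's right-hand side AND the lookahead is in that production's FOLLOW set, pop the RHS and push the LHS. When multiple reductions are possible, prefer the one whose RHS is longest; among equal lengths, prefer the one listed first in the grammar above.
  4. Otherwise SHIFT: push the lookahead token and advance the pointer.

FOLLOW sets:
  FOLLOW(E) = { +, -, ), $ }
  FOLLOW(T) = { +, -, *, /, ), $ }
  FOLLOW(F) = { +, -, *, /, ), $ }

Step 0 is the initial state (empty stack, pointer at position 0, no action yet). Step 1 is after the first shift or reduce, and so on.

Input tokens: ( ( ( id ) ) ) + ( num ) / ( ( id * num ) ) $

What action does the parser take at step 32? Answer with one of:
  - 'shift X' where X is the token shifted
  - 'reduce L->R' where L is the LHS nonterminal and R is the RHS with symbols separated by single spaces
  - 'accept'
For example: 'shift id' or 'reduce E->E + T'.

Answer: shift id

Derivation:
Step 1: shift (. Stack=[(] ptr=1 lookahead=( remaining=[( ( id ) ) ) + ( num ) / ( ( id * num ) ) $]
Step 2: shift (. Stack=[( (] ptr=2 lookahead=( remaining=[( id ) ) ) + ( num ) / ( ( id * num ) ) $]
Step 3: shift (. Stack=[( ( (] ptr=3 lookahead=id remaining=[id ) ) ) + ( num ) / ( ( id * num ) ) $]
Step 4: shift id. Stack=[( ( ( id] ptr=4 lookahead=) remaining=[) ) ) + ( num ) / ( ( id * num ) ) $]
Step 5: reduce F->id. Stack=[( ( ( F] ptr=4 lookahead=) remaining=[) ) ) + ( num ) / ( ( id * num ) ) $]
Step 6: reduce T->F. Stack=[( ( ( T] ptr=4 lookahead=) remaining=[) ) ) + ( num ) / ( ( id * num ) ) $]
Step 7: reduce E->T. Stack=[( ( ( E] ptr=4 lookahead=) remaining=[) ) ) + ( num ) / ( ( id * num ) ) $]
Step 8: shift ). Stack=[( ( ( E )] ptr=5 lookahead=) remaining=[) ) + ( num ) / ( ( id * num ) ) $]
Step 9: reduce F->( E ). Stack=[( ( F] ptr=5 lookahead=) remaining=[) ) + ( num ) / ( ( id * num ) ) $]
Step 10: reduce T->F. Stack=[( ( T] ptr=5 lookahead=) remaining=[) ) + ( num ) / ( ( id * num ) ) $]
Step 11: reduce E->T. Stack=[( ( E] ptr=5 lookahead=) remaining=[) ) + ( num ) / ( ( id * num ) ) $]
Step 12: shift ). Stack=[( ( E )] ptr=6 lookahead=) remaining=[) + ( num ) / ( ( id * num ) ) $]
Step 13: reduce F->( E ). Stack=[( F] ptr=6 lookahead=) remaining=[) + ( num ) / ( ( id * num ) ) $]
Step 14: reduce T->F. Stack=[( T] ptr=6 lookahead=) remaining=[) + ( num ) / ( ( id * num ) ) $]
Step 15: reduce E->T. Stack=[( E] ptr=6 lookahead=) remaining=[) + ( num ) / ( ( id * num ) ) $]
Step 16: shift ). Stack=[( E )] ptr=7 lookahead=+ remaining=[+ ( num ) / ( ( id * num ) ) $]
Step 17: reduce F->( E ). Stack=[F] ptr=7 lookahead=+ remaining=[+ ( num ) / ( ( id * num ) ) $]
Step 18: reduce T->F. Stack=[T] ptr=7 lookahead=+ remaining=[+ ( num ) / ( ( id * num ) ) $]
Step 19: reduce E->T. Stack=[E] ptr=7 lookahead=+ remaining=[+ ( num ) / ( ( id * num ) ) $]
Step 20: shift +. Stack=[E +] ptr=8 lookahead=( remaining=[( num ) / ( ( id * num ) ) $]
Step 21: shift (. Stack=[E + (] ptr=9 lookahead=num remaining=[num ) / ( ( id * num ) ) $]
Step 22: shift num. Stack=[E + ( num] ptr=10 lookahead=) remaining=[) / ( ( id * num ) ) $]
Step 23: reduce F->num. Stack=[E + ( F] ptr=10 lookahead=) remaining=[) / ( ( id * num ) ) $]
Step 24: reduce T->F. Stack=[E + ( T] ptr=10 lookahead=) remaining=[) / ( ( id * num ) ) $]
Step 25: reduce E->T. Stack=[E + ( E] ptr=10 lookahead=) remaining=[) / ( ( id * num ) ) $]
Step 26: shift ). Stack=[E + ( E )] ptr=11 lookahead=/ remaining=[/ ( ( id * num ) ) $]
Step 27: reduce F->( E ). Stack=[E + F] ptr=11 lookahead=/ remaining=[/ ( ( id * num ) ) $]
Step 28: reduce T->F. Stack=[E + T] ptr=11 lookahead=/ remaining=[/ ( ( id * num ) ) $]
Step 29: shift /. Stack=[E + T /] ptr=12 lookahead=( remaining=[( ( id * num ) ) $]
Step 30: shift (. Stack=[E + T / (] ptr=13 lookahead=( remaining=[( id * num ) ) $]
Step 31: shift (. Stack=[E + T / ( (] ptr=14 lookahead=id remaining=[id * num ) ) $]
Step 32: shift id. Stack=[E + T / ( ( id] ptr=15 lookahead=* remaining=[* num ) ) $]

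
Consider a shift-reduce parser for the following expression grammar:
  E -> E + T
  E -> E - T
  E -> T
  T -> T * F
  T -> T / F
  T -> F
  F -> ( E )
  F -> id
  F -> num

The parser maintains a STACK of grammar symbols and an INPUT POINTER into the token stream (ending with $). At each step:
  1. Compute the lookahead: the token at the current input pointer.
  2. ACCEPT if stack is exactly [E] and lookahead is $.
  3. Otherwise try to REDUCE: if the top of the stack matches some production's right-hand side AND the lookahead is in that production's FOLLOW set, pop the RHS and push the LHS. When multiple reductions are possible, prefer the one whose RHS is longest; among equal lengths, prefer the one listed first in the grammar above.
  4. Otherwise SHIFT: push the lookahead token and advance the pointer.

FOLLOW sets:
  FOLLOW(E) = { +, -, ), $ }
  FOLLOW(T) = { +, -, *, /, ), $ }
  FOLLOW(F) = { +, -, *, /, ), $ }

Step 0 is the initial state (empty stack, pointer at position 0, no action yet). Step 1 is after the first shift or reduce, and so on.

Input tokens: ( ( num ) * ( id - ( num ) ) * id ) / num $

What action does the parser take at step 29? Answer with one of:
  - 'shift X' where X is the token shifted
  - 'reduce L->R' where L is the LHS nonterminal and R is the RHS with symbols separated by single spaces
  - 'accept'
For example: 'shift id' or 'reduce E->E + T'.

Step 1: shift (. Stack=[(] ptr=1 lookahead=( remaining=[( num ) * ( id - ( num ) ) * id ) / num $]
Step 2: shift (. Stack=[( (] ptr=2 lookahead=num remaining=[num ) * ( id - ( num ) ) * id ) / num $]
Step 3: shift num. Stack=[( ( num] ptr=3 lookahead=) remaining=[) * ( id - ( num ) ) * id ) / num $]
Step 4: reduce F->num. Stack=[( ( F] ptr=3 lookahead=) remaining=[) * ( id - ( num ) ) * id ) / num $]
Step 5: reduce T->F. Stack=[( ( T] ptr=3 lookahead=) remaining=[) * ( id - ( num ) ) * id ) / num $]
Step 6: reduce E->T. Stack=[( ( E] ptr=3 lookahead=) remaining=[) * ( id - ( num ) ) * id ) / num $]
Step 7: shift ). Stack=[( ( E )] ptr=4 lookahead=* remaining=[* ( id - ( num ) ) * id ) / num $]
Step 8: reduce F->( E ). Stack=[( F] ptr=4 lookahead=* remaining=[* ( id - ( num ) ) * id ) / num $]
Step 9: reduce T->F. Stack=[( T] ptr=4 lookahead=* remaining=[* ( id - ( num ) ) * id ) / num $]
Step 10: shift *. Stack=[( T *] ptr=5 lookahead=( remaining=[( id - ( num ) ) * id ) / num $]
Step 11: shift (. Stack=[( T * (] ptr=6 lookahead=id remaining=[id - ( num ) ) * id ) / num $]
Step 12: shift id. Stack=[( T * ( id] ptr=7 lookahead=- remaining=[- ( num ) ) * id ) / num $]
Step 13: reduce F->id. Stack=[( T * ( F] ptr=7 lookahead=- remaining=[- ( num ) ) * id ) / num $]
Step 14: reduce T->F. Stack=[( T * ( T] ptr=7 lookahead=- remaining=[- ( num ) ) * id ) / num $]
Step 15: reduce E->T. Stack=[( T * ( E] ptr=7 lookahead=- remaining=[- ( num ) ) * id ) / num $]
Step 16: shift -. Stack=[( T * ( E -] ptr=8 lookahead=( remaining=[( num ) ) * id ) / num $]
Step 17: shift (. Stack=[( T * ( E - (] ptr=9 lookahead=num remaining=[num ) ) * id ) / num $]
Step 18: shift num. Stack=[( T * ( E - ( num] ptr=10 lookahead=) remaining=[) ) * id ) / num $]
Step 19: reduce F->num. Stack=[( T * ( E - ( F] ptr=10 lookahead=) remaining=[) ) * id ) / num $]
Step 20: reduce T->F. Stack=[( T * ( E - ( T] ptr=10 lookahead=) remaining=[) ) * id ) / num $]
Step 21: reduce E->T. Stack=[( T * ( E - ( E] ptr=10 lookahead=) remaining=[) ) * id ) / num $]
Step 22: shift ). Stack=[( T * ( E - ( E )] ptr=11 lookahead=) remaining=[) * id ) / num $]
Step 23: reduce F->( E ). Stack=[( T * ( E - F] ptr=11 lookahead=) remaining=[) * id ) / num $]
Step 24: reduce T->F. Stack=[( T * ( E - T] ptr=11 lookahead=) remaining=[) * id ) / num $]
Step 25: reduce E->E - T. Stack=[( T * ( E] ptr=11 lookahead=) remaining=[) * id ) / num $]
Step 26: shift ). Stack=[( T * ( E )] ptr=12 lookahead=* remaining=[* id ) / num $]
Step 27: reduce F->( E ). Stack=[( T * F] ptr=12 lookahead=* remaining=[* id ) / num $]
Step 28: reduce T->T * F. Stack=[( T] ptr=12 lookahead=* remaining=[* id ) / num $]
Step 29: shift *. Stack=[( T *] ptr=13 lookahead=id remaining=[id ) / num $]

Answer: shift *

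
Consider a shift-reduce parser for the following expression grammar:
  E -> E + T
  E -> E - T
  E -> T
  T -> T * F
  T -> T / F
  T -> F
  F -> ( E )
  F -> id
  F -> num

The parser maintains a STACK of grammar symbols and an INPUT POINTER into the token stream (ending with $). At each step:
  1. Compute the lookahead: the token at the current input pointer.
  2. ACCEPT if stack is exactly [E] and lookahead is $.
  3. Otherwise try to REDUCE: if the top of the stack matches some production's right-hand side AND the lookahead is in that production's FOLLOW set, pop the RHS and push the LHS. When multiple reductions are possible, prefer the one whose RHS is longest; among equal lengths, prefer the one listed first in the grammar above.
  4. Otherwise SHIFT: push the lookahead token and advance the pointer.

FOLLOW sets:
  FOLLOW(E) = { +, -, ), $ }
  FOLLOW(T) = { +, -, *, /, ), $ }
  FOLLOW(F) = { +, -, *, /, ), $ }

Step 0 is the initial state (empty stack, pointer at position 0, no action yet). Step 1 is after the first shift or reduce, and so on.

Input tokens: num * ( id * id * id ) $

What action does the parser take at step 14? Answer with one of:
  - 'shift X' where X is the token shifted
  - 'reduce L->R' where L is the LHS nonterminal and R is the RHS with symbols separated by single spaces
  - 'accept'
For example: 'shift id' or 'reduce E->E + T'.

Answer: shift id

Derivation:
Step 1: shift num. Stack=[num] ptr=1 lookahead=* remaining=[* ( id * id * id ) $]
Step 2: reduce F->num. Stack=[F] ptr=1 lookahead=* remaining=[* ( id * id * id ) $]
Step 3: reduce T->F. Stack=[T] ptr=1 lookahead=* remaining=[* ( id * id * id ) $]
Step 4: shift *. Stack=[T *] ptr=2 lookahead=( remaining=[( id * id * id ) $]
Step 5: shift (. Stack=[T * (] ptr=3 lookahead=id remaining=[id * id * id ) $]
Step 6: shift id. Stack=[T * ( id] ptr=4 lookahead=* remaining=[* id * id ) $]
Step 7: reduce F->id. Stack=[T * ( F] ptr=4 lookahead=* remaining=[* id * id ) $]
Step 8: reduce T->F. Stack=[T * ( T] ptr=4 lookahead=* remaining=[* id * id ) $]
Step 9: shift *. Stack=[T * ( T *] ptr=5 lookahead=id remaining=[id * id ) $]
Step 10: shift id. Stack=[T * ( T * id] ptr=6 lookahead=* remaining=[* id ) $]
Step 11: reduce F->id. Stack=[T * ( T * F] ptr=6 lookahead=* remaining=[* id ) $]
Step 12: reduce T->T * F. Stack=[T * ( T] ptr=6 lookahead=* remaining=[* id ) $]
Step 13: shift *. Stack=[T * ( T *] ptr=7 lookahead=id remaining=[id ) $]
Step 14: shift id. Stack=[T * ( T * id] ptr=8 lookahead=) remaining=[) $]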